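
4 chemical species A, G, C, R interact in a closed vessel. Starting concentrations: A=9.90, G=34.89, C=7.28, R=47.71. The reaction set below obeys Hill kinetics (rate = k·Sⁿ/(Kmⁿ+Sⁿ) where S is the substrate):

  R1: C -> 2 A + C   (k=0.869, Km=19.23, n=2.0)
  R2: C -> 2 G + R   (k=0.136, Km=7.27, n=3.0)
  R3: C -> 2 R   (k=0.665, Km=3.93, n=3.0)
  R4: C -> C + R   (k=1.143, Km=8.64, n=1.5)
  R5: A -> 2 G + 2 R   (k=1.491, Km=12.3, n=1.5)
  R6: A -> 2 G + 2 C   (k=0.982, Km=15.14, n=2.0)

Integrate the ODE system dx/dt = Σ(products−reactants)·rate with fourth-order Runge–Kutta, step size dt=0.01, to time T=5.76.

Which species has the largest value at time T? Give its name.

RK4 with dt=0.01: 576 steps to T=5.76. Trajectory (selected grid times):
t=0.00: A=9.90 G=34.89 C=7.28 R=47.71
t=0.64: A=9.46 G=36.13 C=7.23 R=49.59
t=1.28: A=9.05 G=37.31 C=7.17 R=51.44
t=1.92: A=8.67 G=38.44 C=7.08 R=53.24
t=2.56: A=8.30 G=39.51 C=6.98 R=55.01
t=3.20: A=7.95 G=40.54 C=6.86 R=56.75
t=3.84: A=7.62 G=41.52 C=6.73 R=58.44
t=4.48: A=7.31 G=42.46 C=6.58 R=60.09
t=5.12: A=7.02 G=43.35 C=6.43 R=61.70
t=5.76: A=6.74 G=44.19 C=6.26 R=63.27
At T=5.76: A=6.74 G=44.19 C=6.26 R=63.27; the largest is R.

Dominant species at T: R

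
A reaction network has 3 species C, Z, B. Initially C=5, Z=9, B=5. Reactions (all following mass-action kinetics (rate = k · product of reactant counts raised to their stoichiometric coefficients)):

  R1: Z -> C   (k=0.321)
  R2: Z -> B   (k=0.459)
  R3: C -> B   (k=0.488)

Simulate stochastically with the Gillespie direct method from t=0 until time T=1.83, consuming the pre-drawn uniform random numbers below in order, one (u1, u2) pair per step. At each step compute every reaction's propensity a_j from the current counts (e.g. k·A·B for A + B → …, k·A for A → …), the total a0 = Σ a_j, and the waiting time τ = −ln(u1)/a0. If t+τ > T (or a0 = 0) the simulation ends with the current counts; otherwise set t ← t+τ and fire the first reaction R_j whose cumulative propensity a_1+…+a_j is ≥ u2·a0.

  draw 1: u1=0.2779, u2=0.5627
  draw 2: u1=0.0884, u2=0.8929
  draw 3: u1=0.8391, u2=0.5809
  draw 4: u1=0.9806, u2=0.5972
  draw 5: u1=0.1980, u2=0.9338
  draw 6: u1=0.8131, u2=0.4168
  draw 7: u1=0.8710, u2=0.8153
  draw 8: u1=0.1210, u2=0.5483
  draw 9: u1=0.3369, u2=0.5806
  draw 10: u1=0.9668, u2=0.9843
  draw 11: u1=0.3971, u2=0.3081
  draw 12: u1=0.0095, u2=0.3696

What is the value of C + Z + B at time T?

Value at T = 19

Check how each reaction changes W = C + Z + B (weight of products minus weight of reactants):
R1: Z -> C: (1·1) − (1·1) = 1 − 1 = 0
R2: Z -> B: (1·1) − (1·1) = 1 − 1 = 0
R3: C -> B: (1·1) − (1·1) = 1 − 1 = 0
Every reaction leaves W unchanged, so W is conserved and no simulation is needed: W(T) = W(0) = 5 + 9 + 5 = 19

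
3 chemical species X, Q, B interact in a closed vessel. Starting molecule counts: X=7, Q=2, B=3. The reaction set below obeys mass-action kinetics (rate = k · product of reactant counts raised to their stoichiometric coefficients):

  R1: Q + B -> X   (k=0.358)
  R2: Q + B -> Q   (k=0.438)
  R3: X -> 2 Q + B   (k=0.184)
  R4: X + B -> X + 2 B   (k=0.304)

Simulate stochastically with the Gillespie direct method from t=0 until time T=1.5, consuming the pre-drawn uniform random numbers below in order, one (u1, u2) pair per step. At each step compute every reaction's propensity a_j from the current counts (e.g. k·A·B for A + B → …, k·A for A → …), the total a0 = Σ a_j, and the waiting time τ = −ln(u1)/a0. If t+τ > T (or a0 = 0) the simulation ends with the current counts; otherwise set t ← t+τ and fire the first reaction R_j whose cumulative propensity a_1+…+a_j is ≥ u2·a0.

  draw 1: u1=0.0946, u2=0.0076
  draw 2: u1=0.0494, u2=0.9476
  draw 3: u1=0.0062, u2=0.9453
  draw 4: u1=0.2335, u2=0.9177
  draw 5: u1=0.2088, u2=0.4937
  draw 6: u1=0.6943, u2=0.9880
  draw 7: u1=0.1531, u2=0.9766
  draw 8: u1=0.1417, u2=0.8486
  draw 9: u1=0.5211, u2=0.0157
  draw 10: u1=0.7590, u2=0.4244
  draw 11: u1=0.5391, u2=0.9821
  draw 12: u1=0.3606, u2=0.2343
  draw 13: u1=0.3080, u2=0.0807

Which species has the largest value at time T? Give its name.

Dominant species at T: B

t=0.000: X=7 Q=2 B=3
Draw 1: a1=2.148, a2=2.628, a3=1.288, a4=6.384, a0=12.448; τ=−ln(0.0946)/12.448=0.189 → t=0.189; u2·a0=0.0076·12.448=0.095 ≤ a1=2.148 → R1 fires; X=8 Q=1 B=2
Draw 2: a1=0.716, a2=0.876, a3=1.472, a4=4.864, a0=7.928; τ=−ln(0.0494)/7.928=0.379 → t=0.569; u2·a0=0.9476·7.928=7.513; a1+…+a3=3.064 < 7.513 ≤ a1+…+a4=7.928 → R4 fires; X=8 Q=1 B=3
Draw 3: a1=1.074, a2=1.314, a3=1.472, a4=7.296, a0=11.156; τ=−ln(0.0062)/11.156=0.456 → t=1.024; u2·a0=0.9453·11.156=10.546; a1+…+a3=3.860 < 10.546 ≤ a1+…+a4=11.156 → R4 fires; X=8 Q=1 B=4
Draw 4: a1=1.432, a2=1.752, a3=1.472, a4=9.728, a0=14.384; τ=−ln(0.2335)/14.384=0.101 → t=1.126; u2·a0=0.9177·14.384=13.200; a1+…+a3=4.656 < 13.200 ≤ a1+…+a4=14.384 → R4 fires; X=8 Q=1 B=5
Draw 5: a1=1.790, a2=2.190, a3=1.472, a4=12.160, a0=17.612; τ=−ln(0.2088)/17.612=0.089 → t=1.215; u2·a0=0.4937·17.612=8.695; a1+…+a3=5.452 < 8.695 ≤ a1+…+a4=17.612 → R4 fires; X=8 Q=1 B=6
Draw 6: a1=2.148, a2=2.628, a3=1.472, a4=14.592, a0=20.840; τ=−ln(0.6943)/20.840=0.018 → t=1.232; u2·a0=0.9880·20.840=20.590; a1+…+a3=6.248 < 20.590 ≤ a1+…+a4=20.840 → R4 fires; X=8 Q=1 B=7
Draw 7: a1=2.506, a2=3.066, a3=1.472, a4=17.024, a0=24.068; τ=−ln(0.1531)/24.068=0.078 → t=1.310; u2·a0=0.9766·24.068=23.505; a1+…+a3=7.044 < 23.505 ≤ a1+…+a4=24.068 → R4 fires; X=8 Q=1 B=8
Draw 8: a1=2.864, a2=3.504, a3=1.472, a4=19.456, a0=27.296; τ=−ln(0.1417)/27.296=0.072 → t=1.382; u2·a0=0.8486·27.296=23.163; a1+…+a3=7.840 < 23.163 ≤ a1+…+a4=27.296 → R4 fires; X=8 Q=1 B=9
Draw 9: a1=3.222, a2=3.942, a3=1.472, a4=21.888, a0=30.524; τ=−ln(0.5211)/30.524=0.021 → t=1.403; u2·a0=0.0157·30.524=0.479 ≤ a1=3.222 → R1 fires; X=9 Q=0 B=8
Draw 10: a1=0.000, a2=0.000, a3=1.656, a4=21.888, a0=23.544; τ=−ln(0.7590)/23.544=0.012 → t=1.415; u2·a0=0.4244·23.544=9.992; a1+…+a3=1.656 < 9.992 ≤ a1+…+a4=23.544 → R4 fires; X=9 Q=0 B=9
Draw 11: a1=0.000, a2=0.000, a3=1.656, a4=24.624, a0=26.280; τ=−ln(0.5391)/26.280=0.024 → t=1.438; u2·a0=0.9821·26.280=25.810; a1+…+a3=1.656 < 25.810 ≤ a1+…+a4=26.280 → R4 fires; X=9 Q=0 B=10
Draw 12: a1=0.000, a2=0.000, a3=1.656, a4=27.360, a0=29.016; τ=−ln(0.3606)/29.016=0.035 → t=1.473; u2·a0=0.2343·29.016=6.798; a1+…+a3=1.656 < 6.798 ≤ a1+…+a4=29.016 → R4 fires; X=9 Q=0 B=11
Draw 13: a1=0.000, a2=0.000, a3=1.656, a4=30.096, a0=31.752; τ=−ln(0.3080)/31.752=0.037 → t=1.510 > T=1.5: stop.
At T=1.5: X=9 Q=0 B=11; the largest is B.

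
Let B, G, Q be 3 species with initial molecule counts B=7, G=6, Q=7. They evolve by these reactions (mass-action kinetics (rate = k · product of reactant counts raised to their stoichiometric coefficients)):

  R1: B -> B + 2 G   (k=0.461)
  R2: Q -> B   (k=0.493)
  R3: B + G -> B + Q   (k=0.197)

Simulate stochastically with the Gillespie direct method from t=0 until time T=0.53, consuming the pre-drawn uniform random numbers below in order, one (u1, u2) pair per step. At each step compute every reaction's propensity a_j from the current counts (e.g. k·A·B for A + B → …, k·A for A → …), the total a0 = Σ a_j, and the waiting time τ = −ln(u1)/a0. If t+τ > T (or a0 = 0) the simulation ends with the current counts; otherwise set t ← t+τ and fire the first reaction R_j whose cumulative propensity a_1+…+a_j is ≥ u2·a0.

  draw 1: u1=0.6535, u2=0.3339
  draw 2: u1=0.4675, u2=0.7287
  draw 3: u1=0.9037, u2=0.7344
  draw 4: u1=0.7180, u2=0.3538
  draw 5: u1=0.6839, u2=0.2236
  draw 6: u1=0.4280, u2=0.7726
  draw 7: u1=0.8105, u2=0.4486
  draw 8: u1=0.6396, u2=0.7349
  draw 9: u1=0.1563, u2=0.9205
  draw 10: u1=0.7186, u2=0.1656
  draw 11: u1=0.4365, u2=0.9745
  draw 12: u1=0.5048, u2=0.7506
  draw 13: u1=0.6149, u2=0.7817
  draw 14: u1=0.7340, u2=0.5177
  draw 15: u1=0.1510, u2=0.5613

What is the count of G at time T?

t=0.000: B=7 G=6 Q=7
Draw 1: a1=3.227, a2=3.451, a3=8.274, a0=14.952; τ=−ln(0.6535)/14.952=0.028 → t=0.028; u2·a0=0.3339·14.952=4.992; a1=3.227 < 4.992 ≤ a1+a2=6.678 → R2 fires; B=8 G=6 Q=6
Draw 2: a1=3.688, a2=2.958, a3=9.456, a0=16.102; τ=−ln(0.4675)/16.102=0.047 → t=0.076; u2·a0=0.7287·16.102=11.734; a1+a2=6.646 < 11.734 ≤ a1+…+a3=16.102 → R3 fires; B=8 G=5 Q=7
Draw 3: a1=3.688, a2=3.451, a3=7.880, a0=15.019; τ=−ln(0.9037)/15.019=0.007 → t=0.082; u2·a0=0.7344·15.019=11.030; a1+a2=7.139 < 11.030 ≤ a1+…+a3=15.019 → R3 fires; B=8 G=4 Q=8
Draw 4: a1=3.688, a2=3.944, a3=6.304, a0=13.936; τ=−ln(0.7180)/13.936=0.024 → t=0.106; u2·a0=0.3538·13.936=4.931; a1=3.688 < 4.931 ≤ a1+a2=7.632 → R2 fires; B=9 G=4 Q=7
Draw 5: a1=4.149, a2=3.451, a3=7.092, a0=14.692; τ=−ln(0.6839)/14.692=0.026 → t=0.132; u2·a0=0.2236·14.692=3.285 ≤ a1=4.149 → R1 fires; B=9 G=6 Q=7
Draw 6: a1=4.149, a2=3.451, a3=10.638, a0=18.238; τ=−ln(0.4280)/18.238=0.047 → t=0.179; u2·a0=0.7726·18.238=14.091; a1+a2=7.600 < 14.091 ≤ a1+…+a3=18.238 → R3 fires; B=9 G=5 Q=8
Draw 7: a1=4.149, a2=3.944, a3=8.865, a0=16.958; τ=−ln(0.8105)/16.958=0.012 → t=0.191; u2·a0=0.4486·16.958=7.607; a1=4.149 < 7.607 ≤ a1+a2=8.093 → R2 fires; B=10 G=5 Q=7
Draw 8: a1=4.610, a2=3.451, a3=9.850, a0=17.911; τ=−ln(0.6396)/17.911=0.025 → t=0.216; u2·a0=0.7349·17.911=13.163; a1+a2=8.061 < 13.163 ≤ a1+…+a3=17.911 → R3 fires; B=10 G=4 Q=8
Draw 9: a1=4.610, a2=3.944, a3=7.880, a0=16.434; τ=−ln(0.1563)/16.434=0.113 → t=0.329; u2·a0=0.9205·16.434=15.127; a1+a2=8.554 < 15.127 ≤ a1+…+a3=16.434 → R3 fires; B=10 G=3 Q=9
Draw 10: a1=4.610, a2=4.437, a3=5.910, a0=14.957; τ=−ln(0.7186)/14.957=0.022 → t=0.351; u2·a0=0.1656·14.957=2.477 ≤ a1=4.610 → R1 fires; B=10 G=5 Q=9
Draw 11: a1=4.610, a2=4.437, a3=9.850, a0=18.897; τ=−ln(0.4365)/18.897=0.044 → t=0.395; u2·a0=0.9745·18.897=18.415; a1+a2=9.047 < 18.415 ≤ a1+…+a3=18.897 → R3 fires; B=10 G=4 Q=10
Draw 12: a1=4.610, a2=4.930, a3=7.880, a0=17.420; τ=−ln(0.5048)/17.420=0.039 → t=0.434; u2·a0=0.7506·17.420=13.075; a1+a2=9.540 < 13.075 ≤ a1+…+a3=17.420 → R3 fires; B=10 G=3 Q=11
Draw 13: a1=4.610, a2=5.423, a3=5.910, a0=15.943; τ=−ln(0.6149)/15.943=0.031 → t=0.465; u2·a0=0.7817·15.943=12.463; a1+a2=10.033 < 12.463 ≤ a1+…+a3=15.943 → R3 fires; B=10 G=2 Q=12
Draw 14: a1=4.610, a2=5.916, a3=3.940, a0=14.466; τ=−ln(0.7340)/14.466=0.021 → t=0.486; u2·a0=0.5177·14.466=7.489; a1=4.610 < 7.489 ≤ a1+a2=10.526 → R2 fires; B=11 G=2 Q=11
Draw 15: a1=5.071, a2=5.423, a3=4.334, a0=14.828; τ=−ln(0.1510)/14.828=0.127 → t=0.613 > T=0.53: stop.
Read off G at T=0.53: 2

G at T = 2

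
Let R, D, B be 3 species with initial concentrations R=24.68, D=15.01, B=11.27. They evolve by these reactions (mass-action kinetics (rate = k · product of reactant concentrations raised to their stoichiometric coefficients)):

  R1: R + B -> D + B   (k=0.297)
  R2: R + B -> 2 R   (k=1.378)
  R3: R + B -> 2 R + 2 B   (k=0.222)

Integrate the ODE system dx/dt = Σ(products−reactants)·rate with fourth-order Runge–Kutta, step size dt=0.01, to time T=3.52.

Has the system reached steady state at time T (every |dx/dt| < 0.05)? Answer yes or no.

RK4 with dt=0.01: 352 steps to T=3.52. Trajectory (selected grid times):
t=0.00: R=24.68 D=15.01 B=11.27
t=0.39: R=37.38 D=17.91 B=0.00
t=0.78: R=37.38 D=17.91 B=0.00
t=1.17: R=37.38 D=17.91 B=0.00
t=1.56: R=37.38 D=17.91 B=0.00
t=1.96: R=37.38 D=17.91 B=0.00
t=2.35: R=37.38 D=17.91 B=0.00
t=2.74: R=37.38 D=17.91 B=0.00
t=3.13: R=37.38 D=17.91 B=0.00
t=3.52: R=37.38 D=17.91 B=0.00
Rates at T: R1=0.0000, R2=0.0000, R3=0.0000
dx/dt at T (Σ net stoichiometry × rate): R=+0.0000, D=+0.0000, B=-0.0000
Largest |dx/dt| is |+0.0000| (R) < 0.05 → steady.

Steady state at T: yes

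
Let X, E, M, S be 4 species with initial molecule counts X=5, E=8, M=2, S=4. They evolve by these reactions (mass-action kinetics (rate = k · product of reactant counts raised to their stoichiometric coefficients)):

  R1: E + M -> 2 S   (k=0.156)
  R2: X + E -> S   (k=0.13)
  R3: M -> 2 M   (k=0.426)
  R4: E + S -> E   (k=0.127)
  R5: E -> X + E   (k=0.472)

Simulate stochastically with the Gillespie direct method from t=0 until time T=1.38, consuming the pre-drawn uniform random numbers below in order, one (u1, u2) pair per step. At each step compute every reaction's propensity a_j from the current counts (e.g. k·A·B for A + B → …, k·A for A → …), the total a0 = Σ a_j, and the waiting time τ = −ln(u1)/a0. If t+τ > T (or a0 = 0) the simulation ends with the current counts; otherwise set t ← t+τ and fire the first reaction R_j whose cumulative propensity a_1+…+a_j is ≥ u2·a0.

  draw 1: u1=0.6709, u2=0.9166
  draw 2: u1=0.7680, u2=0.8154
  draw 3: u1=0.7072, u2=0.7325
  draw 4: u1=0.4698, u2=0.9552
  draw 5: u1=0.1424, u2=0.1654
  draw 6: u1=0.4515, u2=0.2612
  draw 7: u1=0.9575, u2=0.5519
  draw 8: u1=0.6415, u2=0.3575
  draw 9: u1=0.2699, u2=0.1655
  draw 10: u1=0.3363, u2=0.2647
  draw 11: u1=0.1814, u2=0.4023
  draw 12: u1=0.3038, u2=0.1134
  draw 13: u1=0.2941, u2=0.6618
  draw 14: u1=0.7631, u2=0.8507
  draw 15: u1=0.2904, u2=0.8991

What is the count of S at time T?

S at T = 8

t=0.000: X=5 E=8 M=2 S=4
Draw 1: a1=2.496, a2=5.200, a3=0.852, a4=4.064, a5=3.776, a0=16.388; τ=−ln(0.6709)/16.388=0.024 → t=0.024; u2·a0=0.9166·16.388=15.021; a1+…+a4=12.612 < 15.021 ≤ a1+…+a5=16.388 → R5 fires; X=6 E=8 M=2 S=4
Draw 2: a1=2.496, a2=6.240, a3=0.852, a4=4.064, a5=3.776, a0=17.428; τ=−ln(0.7680)/17.428=0.015 → t=0.040; u2·a0=0.8154·17.428=14.211; a1+…+a4=13.652 < 14.211 ≤ a1+…+a5=17.428 → R5 fires; X=7 E=8 M=2 S=4
Draw 3: a1=2.496, a2=7.280, a3=0.852, a4=4.064, a5=3.776, a0=18.468; τ=−ln(0.7072)/18.468=0.019 → t=0.058; u2·a0=0.7325·18.468=13.528; a1+…+a3=10.628 < 13.528 ≤ a1+…+a4=14.692 → R4 fires; X=7 E=8 M=2 S=3
Draw 4: a1=2.496, a2=7.280, a3=0.852, a4=3.048, a5=3.776, a0=17.452; τ=−ln(0.4698)/17.452=0.043 → t=0.102; u2·a0=0.9552·17.452=16.670; a1+…+a4=13.676 < 16.670 ≤ a1+…+a5=17.452 → R5 fires; X=8 E=8 M=2 S=3
Draw 5: a1=2.496, a2=8.320, a3=0.852, a4=3.048, a5=3.776, a0=18.492; τ=−ln(0.1424)/18.492=0.105 → t=0.207; u2·a0=0.1654·18.492=3.059; a1=2.496 < 3.059 ≤ a1+a2=10.816 → R2 fires; X=7 E=7 M=2 S=4
Draw 6: a1=2.184, a2=6.370, a3=0.852, a4=3.556, a5=3.304, a0=16.266; τ=−ln(0.4515)/16.266=0.049 → t=0.256; u2·a0=0.2612·16.266=4.249; a1=2.184 < 4.249 ≤ a1+a2=8.554 → R2 fires; X=6 E=6 M=2 S=5
Draw 7: a1=1.872, a2=4.680, a3=0.852, a4=3.810, a5=2.832, a0=14.046; τ=−ln(0.9575)/14.046=0.003 → t=0.259; u2·a0=0.5519·14.046=7.752; a1+…+a3=7.404 < 7.752 ≤ a1+…+a4=11.214 → R4 fires; X=6 E=6 M=2 S=4
Draw 8: a1=1.872, a2=4.680, a3=0.852, a4=3.048, a5=2.832, a0=13.284; τ=−ln(0.6415)/13.284=0.033 → t=0.292; u2·a0=0.3575·13.284=4.749; a1=1.872 < 4.749 ≤ a1+a2=6.552 → R2 fires; X=5 E=5 M=2 S=5
Draw 9: a1=1.560, a2=3.250, a3=0.852, a4=3.175, a5=2.360, a0=11.197; τ=−ln(0.2699)/11.197=0.117 → t=0.409; u2·a0=0.1655·11.197=1.853; a1=1.560 < 1.853 ≤ a1+a2=4.810 → R2 fires; X=4 E=4 M=2 S=6
Draw 10: a1=1.248, a2=2.080, a3=0.852, a4=3.048, a5=1.888, a0=9.116; τ=−ln(0.3363)/9.116=0.120 → t=0.529; u2·a0=0.2647·9.116=2.413; a1=1.248 < 2.413 ≤ a1+a2=3.328 → R2 fires; X=3 E=3 M=2 S=7
Draw 11: a1=0.936, a2=1.170, a3=0.852, a4=2.667, a5=1.416, a0=7.041; τ=−ln(0.1814)/7.041=0.242 → t=0.771; u2·a0=0.4023·7.041=2.833; a1+a2=2.106 < 2.833 ≤ a1+…+a3=2.958 → R3 fires; X=3 E=3 M=3 S=7
Draw 12: a1=1.404, a2=1.170, a3=1.278, a4=2.667, a5=1.416, a0=7.935; τ=−ln(0.3038)/7.935=0.150 → t=0.921; u2·a0=0.1134·7.935=0.900 ≤ a1=1.404 → R1 fires; X=3 E=2 M=2 S=9
Draw 13: a1=0.624, a2=0.780, a3=0.852, a4=2.286, a5=0.944, a0=5.486; τ=−ln(0.2941)/5.486=0.223 → t=1.145; u2·a0=0.6618·5.486=3.631; a1+…+a3=2.256 < 3.631 ≤ a1+…+a4=4.542 → R4 fires; X=3 E=2 M=2 S=8
Draw 14: a1=0.624, a2=0.780, a3=0.852, a4=2.032, a5=0.944, a0=5.232; τ=−ln(0.7631)/5.232=0.052 → t=1.196; u2·a0=0.8507·5.232=4.451; a1+…+a4=4.288 < 4.451 ≤ a1+…+a5=5.232 → R5 fires; X=4 E=2 M=2 S=8
Draw 15: a1=0.624, a2=1.040, a3=0.852, a4=2.032, a5=0.944, a0=5.492; τ=−ln(0.2904)/5.492=0.225 → t=1.421 > T=1.38: stop.
Read off S at T=1.38: 8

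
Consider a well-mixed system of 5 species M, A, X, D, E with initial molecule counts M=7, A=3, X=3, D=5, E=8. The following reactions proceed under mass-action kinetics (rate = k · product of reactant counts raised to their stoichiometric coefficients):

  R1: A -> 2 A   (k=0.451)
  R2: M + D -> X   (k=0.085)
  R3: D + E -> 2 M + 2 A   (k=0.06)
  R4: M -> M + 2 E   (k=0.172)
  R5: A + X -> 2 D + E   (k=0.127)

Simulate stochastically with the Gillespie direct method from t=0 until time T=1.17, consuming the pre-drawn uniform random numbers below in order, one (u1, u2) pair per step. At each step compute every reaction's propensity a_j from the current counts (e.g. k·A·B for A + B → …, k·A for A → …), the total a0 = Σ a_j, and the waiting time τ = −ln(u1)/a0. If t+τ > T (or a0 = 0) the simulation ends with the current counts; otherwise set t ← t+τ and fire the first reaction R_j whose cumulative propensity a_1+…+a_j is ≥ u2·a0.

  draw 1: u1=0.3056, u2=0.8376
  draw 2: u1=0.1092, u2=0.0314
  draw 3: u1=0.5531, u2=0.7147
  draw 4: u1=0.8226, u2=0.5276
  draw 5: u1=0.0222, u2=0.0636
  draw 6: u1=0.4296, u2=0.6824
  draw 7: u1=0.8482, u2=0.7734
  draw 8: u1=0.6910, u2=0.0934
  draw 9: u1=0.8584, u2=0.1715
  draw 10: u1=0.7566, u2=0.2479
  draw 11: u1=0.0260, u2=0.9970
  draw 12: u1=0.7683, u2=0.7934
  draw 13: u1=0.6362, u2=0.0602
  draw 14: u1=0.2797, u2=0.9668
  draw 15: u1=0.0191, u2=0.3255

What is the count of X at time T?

t=0.000: M=7 A=3 X=3 D=5 E=8
Draw 1: a1=1.353, a2=2.975, a3=2.400, a4=1.204, a5=1.143, a0=9.075; τ=−ln(0.3056)/9.075=0.131 → t=0.131; u2·a0=0.8376·9.075=7.601; a1+…+a3=6.728 < 7.601 ≤ a1+…+a4=7.932 → R4 fires; M=7 A=3 X=3 D=5 E=10
Draw 2: a1=1.353, a2=2.975, a3=3.000, a4=1.204, a5=1.143, a0=9.675; τ=−ln(0.1092)/9.675=0.229 → t=0.360; u2·a0=0.0314·9.675=0.304 ≤ a1=1.353 → R1 fires; M=7 A=4 X=3 D=5 E=10
Draw 3: a1=1.804, a2=2.975, a3=3.000, a4=1.204, a5=1.524, a0=10.507; τ=−ln(0.5531)/10.507=0.056 → t=0.416; u2·a0=0.7147·10.507=7.509; a1+a2=4.779 < 7.509 ≤ a1+…+a3=7.779 → R3 fires; M=9 A=6 X=3 D=4 E=9
Draw 4: a1=2.706, a2=3.060, a3=2.160, a4=1.548, a5=2.286, a0=11.760; τ=−ln(0.8226)/11.760=0.017 → t=0.432; u2·a0=0.5276·11.760=6.205; a1+a2=5.766 < 6.205 ≤ a1+…+a3=7.926 → R3 fires; M=11 A=8 X=3 D=3 E=8
Draw 5: a1=3.608, a2=2.805, a3=1.440, a4=1.892, a5=3.048, a0=12.793; τ=−ln(0.0222)/12.793=0.298 → t=0.730; u2·a0=0.0636·12.793=0.814 ≤ a1=3.608 → R1 fires; M=11 A=9 X=3 D=3 E=8
Draw 6: a1=4.059, a2=2.805, a3=1.440, a4=1.892, a5=3.429, a0=13.625; τ=−ln(0.4296)/13.625=0.062 → t=0.792; u2·a0=0.6824·13.625=9.298; a1+…+a3=8.304 < 9.298 ≤ a1+…+a4=10.196 → R4 fires; M=11 A=9 X=3 D=3 E=10
Draw 7: a1=4.059, a2=2.805, a3=1.800, a4=1.892, a5=3.429, a0=13.985; τ=−ln(0.8482)/13.985=0.012 → t=0.804; u2·a0=0.7734·13.985=10.816; a1+…+a4=10.556 < 10.816 ≤ a1+…+a5=13.985 → R5 fires; M=11 A=8 X=2 D=5 E=11
Draw 8: a1=3.608, a2=4.675, a3=3.300, a4=1.892, a5=2.032, a0=15.507; τ=−ln(0.6910)/15.507=0.024 → t=0.828; u2·a0=0.0934·15.507=1.448 ≤ a1=3.608 → R1 fires; M=11 A=9 X=2 D=5 E=11
Draw 9: a1=4.059, a2=4.675, a3=3.300, a4=1.892, a5=2.286, a0=16.212; τ=−ln(0.8584)/16.212=0.009 → t=0.837; u2·a0=0.1715·16.212=2.780 ≤ a1=4.059 → R1 fires; M=11 A=10 X=2 D=5 E=11
Draw 10: a1=4.510, a2=4.675, a3=3.300, a4=1.892, a5=2.540, a0=16.917; τ=−ln(0.7566)/16.917=0.016 → t=0.854; u2·a0=0.2479·16.917=4.194 ≤ a1=4.510 → R1 fires; M=11 A=11 X=2 D=5 E=11
Draw 11: a1=4.961, a2=4.675, a3=3.300, a4=1.892, a5=2.794, a0=17.622; τ=−ln(0.0260)/17.622=0.207 → t=1.061; u2·a0=0.9970·17.622=17.569; a1+…+a4=14.828 < 17.569 ≤ a1+…+a5=17.622 → R5 fires; M=11 A=10 X=1 D=7 E=12
Draw 12: a1=4.510, a2=6.545, a3=5.040, a4=1.892, a5=1.270, a0=19.257; τ=−ln(0.7683)/19.257=0.014 → t=1.074; u2·a0=0.7934·19.257=15.279; a1+a2=11.055 < 15.279 ≤ a1+…+a3=16.095 → R3 fires; M=13 A=12 X=1 D=6 E=11
Draw 13: a1=5.412, a2=6.630, a3=3.960, a4=2.236, a5=1.524, a0=19.762; τ=−ln(0.6362)/19.762=0.023 → t=1.097; u2·a0=0.0602·19.762=1.190 ≤ a1=5.412 → R1 fires; M=13 A=13 X=1 D=6 E=11
Draw 14: a1=5.863, a2=6.630, a3=3.960, a4=2.236, a5=1.651, a0=20.340; τ=−ln(0.2797)/20.340=0.063 → t=1.160; u2·a0=0.9668·20.340=19.665; a1+…+a4=18.689 < 19.665 ≤ a1+…+a5=20.340 → R5 fires; M=13 A=12 X=0 D=8 E=12
Draw 15: a1=5.412, a2=8.840, a3=5.760, a4=2.236, a5=0.000, a0=22.248; τ=−ln(0.0191)/22.248=0.178 → t=1.338 > T=1.17: stop.
Read off X at T=1.17: 0

X at T = 0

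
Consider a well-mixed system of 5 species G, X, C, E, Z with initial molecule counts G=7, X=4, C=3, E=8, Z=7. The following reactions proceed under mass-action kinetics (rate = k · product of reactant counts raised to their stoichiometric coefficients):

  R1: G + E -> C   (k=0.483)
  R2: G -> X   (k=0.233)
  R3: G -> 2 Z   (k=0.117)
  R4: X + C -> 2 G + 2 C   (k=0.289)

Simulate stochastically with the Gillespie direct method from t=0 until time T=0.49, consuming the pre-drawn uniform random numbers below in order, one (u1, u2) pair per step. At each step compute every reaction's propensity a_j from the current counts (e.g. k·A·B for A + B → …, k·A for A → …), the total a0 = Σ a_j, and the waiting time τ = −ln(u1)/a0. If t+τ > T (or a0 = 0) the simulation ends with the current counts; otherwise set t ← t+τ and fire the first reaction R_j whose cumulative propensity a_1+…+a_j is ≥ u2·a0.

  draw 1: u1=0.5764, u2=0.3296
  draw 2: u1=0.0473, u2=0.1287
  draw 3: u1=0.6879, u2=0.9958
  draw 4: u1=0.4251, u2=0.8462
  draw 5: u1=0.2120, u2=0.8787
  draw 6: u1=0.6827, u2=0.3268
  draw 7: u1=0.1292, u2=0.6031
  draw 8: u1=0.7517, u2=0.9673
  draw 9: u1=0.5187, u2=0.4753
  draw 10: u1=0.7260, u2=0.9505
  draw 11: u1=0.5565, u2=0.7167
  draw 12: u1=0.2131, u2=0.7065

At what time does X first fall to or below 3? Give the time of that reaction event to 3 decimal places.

Threshold first reached at t = 0.147

t=0.000: G=7 X=4 C=3 E=8 Z=7
Draw 1: a1=27.048, a2=1.631, a3=0.819, a4=3.468, a0=32.966; τ=−ln(0.5764)/32.966=0.017 → t=0.017; u2·a0=0.3296·32.966=10.866 ≤ a1=27.048 → R1 fires; G=6 X=4 C=4 E=7 Z=7
Draw 2: a1=20.286, a2=1.398, a3=0.702, a4=4.624, a0=27.010; τ=−ln(0.0473)/27.010=0.113 → t=0.130; u2·a0=0.1287·27.010=3.476 ≤ a1=20.286 → R1 fires; G=5 X=4 C=5 E=6 Z=7
Draw 3: a1=14.490, a2=1.165, a3=0.585, a4=5.780, a0=22.020; τ=−ln(0.6879)/22.020=0.017 → t=0.147; u2·a0=0.9958·22.020=21.928; a1+…+a3=16.240 < 21.928 ≤ a1+…+a4=22.020 → R4 fires; G=7 X=3 C=6 E=6 Z=7
Draw 4: a1=20.286, a2=1.631, a3=0.819, a4=5.202, a0=27.938; τ=−ln(0.4251)/27.938=0.031 → t=0.177; u2·a0=0.8462·27.938=23.641; a1+…+a3=22.736 < 23.641 ≤ a1+…+a4=27.938 → R4 fires; G=9 X=2 C=7 E=6 Z=7
Draw 5: a1=26.082, a2=2.097, a3=1.053, a4=4.046, a0=33.278; τ=−ln(0.2120)/33.278=0.047 → t=0.224; u2·a0=0.8787·33.278=29.241; a1+…+a3=29.232 < 29.241 ≤ a1+…+a4=33.278 → R4 fires; G=11 X=1 C=8 E=6 Z=7
Draw 6: a1=31.878, a2=2.563, a3=1.287, a4=2.312, a0=38.040; τ=−ln(0.6827)/38.040=0.010 → t=0.234; u2·a0=0.3268·38.040=12.431 ≤ a1=31.878 → R1 fires; G=10 X=1 C=9 E=5 Z=7
Draw 7: a1=24.150, a2=2.330, a3=1.170, a4=2.601, a0=30.251; τ=−ln(0.1292)/30.251=0.068 → t=0.302; u2·a0=0.6031·30.251=18.244 ≤ a1=24.150 → R1 fires; G=9 X=1 C=10 E=4 Z=7
Draw 8: a1=17.388, a2=2.097, a3=1.053, a4=2.890, a0=23.428; τ=−ln(0.7517)/23.428=0.012 → t=0.314; u2·a0=0.9673·23.428=22.662; a1+…+a3=20.538 < 22.662 ≤ a1+…+a4=23.428 → R4 fires; G=11 X=0 C=11 E=4 Z=7
Draw 9: a1=21.252, a2=2.563, a3=1.287, a4=0.000, a0=25.102; τ=−ln(0.5187)/25.102=0.026 → t=0.340; u2·a0=0.4753·25.102=11.931 ≤ a1=21.252 → R1 fires; G=10 X=0 C=12 E=3 Z=7
Draw 10: a1=14.490, a2=2.330, a3=1.170, a4=0.000, a0=17.990; τ=−ln(0.7260)/17.990=0.018 → t=0.358; u2·a0=0.9505·17.990=17.099; a1+a2=16.820 < 17.099 ≤ a1+…+a3=17.990 → R3 fires; G=9 X=0 C=12 E=3 Z=9
Draw 11: a1=13.041, a2=2.097, a3=1.053, a4=0.000, a0=16.191; τ=−ln(0.5565)/16.191=0.036 → t=0.394; u2·a0=0.7167·16.191=11.604 ≤ a1=13.041 → R1 fires; G=8 X=0 C=13 E=2 Z=9
Draw 12: a1=7.728, a2=1.864, a3=0.936, a4=0.000, a0=10.528; τ=−ln(0.2131)/10.528=0.147 → t=0.541 > T=0.49: stop.
X first becomes ≤ 3 when it reaches 3 at the event at t=0.147.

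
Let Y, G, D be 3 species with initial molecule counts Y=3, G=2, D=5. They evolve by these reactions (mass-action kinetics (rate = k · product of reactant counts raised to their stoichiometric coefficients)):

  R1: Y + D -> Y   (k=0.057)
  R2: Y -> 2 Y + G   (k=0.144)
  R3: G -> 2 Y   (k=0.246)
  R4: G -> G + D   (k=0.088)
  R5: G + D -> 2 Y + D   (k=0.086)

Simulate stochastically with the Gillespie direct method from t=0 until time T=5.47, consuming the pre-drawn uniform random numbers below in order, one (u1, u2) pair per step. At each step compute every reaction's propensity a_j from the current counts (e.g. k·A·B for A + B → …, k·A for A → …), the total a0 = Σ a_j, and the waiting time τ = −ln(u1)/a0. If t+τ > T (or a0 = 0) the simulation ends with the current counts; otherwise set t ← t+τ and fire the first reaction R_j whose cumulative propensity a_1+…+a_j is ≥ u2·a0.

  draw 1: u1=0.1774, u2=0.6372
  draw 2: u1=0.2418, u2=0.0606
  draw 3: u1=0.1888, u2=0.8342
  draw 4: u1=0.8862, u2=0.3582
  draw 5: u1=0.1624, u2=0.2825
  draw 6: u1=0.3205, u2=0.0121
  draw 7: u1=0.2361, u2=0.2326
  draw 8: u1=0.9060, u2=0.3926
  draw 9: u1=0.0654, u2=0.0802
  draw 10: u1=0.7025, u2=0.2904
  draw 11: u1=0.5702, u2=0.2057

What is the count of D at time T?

D at T = 0

t=0.000: Y=3 G=2 D=5
Draw 1: a1=0.855, a2=0.432, a3=0.492, a4=0.176, a5=0.860, a0=2.815; τ=−ln(0.1774)/2.815=0.614 → t=0.614; u2·a0=0.6372·2.815=1.794; a1+…+a3=1.779 < 1.794 ≤ a1+…+a4=1.955 → R4 fires; Y=3 G=2 D=6
Draw 2: a1=1.026, a2=0.432, a3=0.492, a4=0.176, a5=1.032, a0=3.158; τ=−ln(0.2418)/3.158=0.450 → t=1.064; u2·a0=0.0606·3.158=0.191 ≤ a1=1.026 → R1 fires; Y=3 G=2 D=5
Draw 3: a1=0.855, a2=0.432, a3=0.492, a4=0.176, a5=0.860, a0=2.815; τ=−ln(0.1888)/2.815=0.592 → t=1.656; u2·a0=0.8342·2.815=2.348; a1+…+a4=1.955 < 2.348 ≤ a1+…+a5=2.815 → R5 fires; Y=5 G=1 D=5
Draw 4: a1=1.425, a2=0.720, a3=0.246, a4=0.088, a5=0.430, a0=2.909; τ=−ln(0.8862)/2.909=0.042 → t=1.698; u2·a0=0.3582·2.909=1.042 ≤ a1=1.425 → R1 fires; Y=5 G=1 D=4
Draw 5: a1=1.140, a2=0.720, a3=0.246, a4=0.088, a5=0.344, a0=2.538; τ=−ln(0.1624)/2.538=0.716 → t=2.414; u2·a0=0.2825·2.538=0.717 ≤ a1=1.140 → R1 fires; Y=5 G=1 D=3
Draw 6: a1=0.855, a2=0.720, a3=0.246, a4=0.088, a5=0.258, a0=2.167; τ=−ln(0.3205)/2.167=0.525 → t=2.939; u2·a0=0.0121·2.167=0.026 ≤ a1=0.855 → R1 fires; Y=5 G=1 D=2
Draw 7: a1=0.570, a2=0.720, a3=0.246, a4=0.088, a5=0.172, a0=1.796; τ=−ln(0.2361)/1.796=0.804 → t=3.743; u2·a0=0.2326·1.796=0.418 ≤ a1=0.570 → R1 fires; Y=5 G=1 D=1
Draw 8: a1=0.285, a2=0.720, a3=0.246, a4=0.088, a5=0.086, a0=1.425; τ=−ln(0.9060)/1.425=0.069 → t=3.812; u2·a0=0.3926·1.425=0.559; a1=0.285 < 0.559 ≤ a1+a2=1.005 → R2 fires; Y=6 G=2 D=1
Draw 9: a1=0.342, a2=0.864, a3=0.492, a4=0.176, a5=0.172, a0=2.046; τ=−ln(0.0654)/2.046=1.333 → t=5.145; u2·a0=0.0802·2.046=0.164 ≤ a1=0.342 → R1 fires; Y=6 G=2 D=0
Draw 10: a1=0.000, a2=0.864, a3=0.492, a4=0.176, a5=0.000, a0=1.532; τ=−ln(0.7025)/1.532=0.230 → t=5.375; u2·a0=0.2904·1.532=0.445; a1=0.000 < 0.445 ≤ a1+a2=0.864 → R2 fires; Y=7 G=3 D=0
Draw 11: a1=0.000, a2=1.008, a3=0.738, a4=0.264, a5=0.000, a0=2.010; τ=−ln(0.5702)/2.010=0.279 → t=5.655 > T=5.47: stop.
Read off D at T=5.47: 0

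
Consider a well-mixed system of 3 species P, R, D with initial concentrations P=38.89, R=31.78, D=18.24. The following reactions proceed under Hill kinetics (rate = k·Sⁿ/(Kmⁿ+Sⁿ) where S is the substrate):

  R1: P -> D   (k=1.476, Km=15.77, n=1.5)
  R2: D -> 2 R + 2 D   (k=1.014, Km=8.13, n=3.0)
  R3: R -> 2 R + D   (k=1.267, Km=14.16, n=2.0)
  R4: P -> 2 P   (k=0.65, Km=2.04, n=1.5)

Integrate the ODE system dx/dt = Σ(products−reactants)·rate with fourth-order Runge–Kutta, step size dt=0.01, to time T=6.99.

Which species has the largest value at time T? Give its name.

RK4 with dt=0.01: 699 steps to T=6.99. Trajectory (selected grid times):
t=0.00: P=38.89 R=31.78 D=18.24
t=0.78: P=38.48 R=34.09 D=20.72
t=1.55: P=38.07 R=36.41 D=23.21
t=2.33: P=37.67 R=38.80 D=25.74
t=3.11: P=37.26 R=41.22 D=28.29
t=3.88: P=36.87 R=43.63 D=30.83
t=4.66: P=36.47 R=46.08 D=33.40
t=5.44: P=36.08 R=48.55 D=35.98
t=6.21: P=35.69 R=51.00 D=38.54
t=6.99: P=35.30 R=53.49 D=41.13
At T=6.99: P=35.30 R=53.49 D=41.13; the largest is R.

Dominant species at T: R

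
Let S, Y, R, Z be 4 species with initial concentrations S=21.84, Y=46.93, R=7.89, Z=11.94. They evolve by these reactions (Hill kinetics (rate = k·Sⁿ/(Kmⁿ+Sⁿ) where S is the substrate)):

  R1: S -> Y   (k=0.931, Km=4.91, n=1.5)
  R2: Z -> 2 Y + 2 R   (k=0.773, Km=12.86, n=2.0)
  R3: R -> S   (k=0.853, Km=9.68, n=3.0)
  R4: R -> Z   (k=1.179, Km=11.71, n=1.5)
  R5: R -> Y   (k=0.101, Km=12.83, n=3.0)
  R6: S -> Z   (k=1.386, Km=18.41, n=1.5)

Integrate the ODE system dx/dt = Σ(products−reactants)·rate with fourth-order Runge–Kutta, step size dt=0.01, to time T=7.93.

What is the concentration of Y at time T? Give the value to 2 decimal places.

Y at T = 60.38

RK4 with dt=0.01: 793 steps to T=7.93. Trajectory (selected grid times):
t=0.00: S=21.84 Y=46.93 R=7.89 Z=11.94
t=0.88: S=20.69 Y=48.33 R=7.89 Z=12.66
t=1.76: S=19.57 Y=49.77 R=7.93 Z=13.34
t=2.64: S=18.49 Y=51.23 R=7.99 Z=13.97
t=3.52: S=17.45 Y=52.72 R=8.07 Z=14.57
t=4.41: S=16.44 Y=54.24 R=8.18 Z=15.14
t=5.29: S=15.48 Y=55.76 R=8.29 Z=15.67
t=6.17: S=14.56 Y=57.29 R=8.41 Z=16.17
t=7.05: S=13.70 Y=58.83 R=8.54 Z=16.63
t=7.93: S=12.87 Y=60.38 R=8.67 Z=17.06
Read off Y at T=7.93: 60.38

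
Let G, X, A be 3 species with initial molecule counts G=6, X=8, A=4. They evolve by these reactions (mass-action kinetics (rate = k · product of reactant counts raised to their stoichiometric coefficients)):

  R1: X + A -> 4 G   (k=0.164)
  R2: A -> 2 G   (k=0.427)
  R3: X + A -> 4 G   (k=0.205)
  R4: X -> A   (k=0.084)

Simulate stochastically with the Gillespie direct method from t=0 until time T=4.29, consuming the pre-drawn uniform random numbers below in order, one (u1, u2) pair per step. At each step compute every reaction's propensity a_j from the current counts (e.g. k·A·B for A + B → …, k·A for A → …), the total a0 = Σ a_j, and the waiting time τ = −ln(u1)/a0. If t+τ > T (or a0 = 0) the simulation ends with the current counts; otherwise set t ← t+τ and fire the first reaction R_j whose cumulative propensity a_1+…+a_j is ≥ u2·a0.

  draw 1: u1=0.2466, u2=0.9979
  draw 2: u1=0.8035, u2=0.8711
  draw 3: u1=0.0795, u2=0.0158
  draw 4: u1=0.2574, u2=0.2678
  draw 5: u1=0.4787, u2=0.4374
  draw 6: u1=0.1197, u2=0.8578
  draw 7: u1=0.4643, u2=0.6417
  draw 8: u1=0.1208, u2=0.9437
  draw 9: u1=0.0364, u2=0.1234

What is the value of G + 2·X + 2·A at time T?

Check how each reaction changes W = G + 2·X + 2·A (weight of products minus weight of reactants):
R1: X + A -> 4 G: (1·4) − (2·1 + 2·1) = 4 − 4 = 0
R2: A -> 2 G: (1·2) − (2·1) = 2 − 2 = 0
R3: X + A -> 4 G: (1·4) − (2·1 + 2·1) = 4 − 4 = 0
R4: X -> A: (2·1) − (2·1) = 2 − 2 = 0
Every reaction leaves W unchanged, so W is conserved and no simulation is needed: W(T) = W(0) = 6 + 2·8 + 2·4 = 30

Value at T = 30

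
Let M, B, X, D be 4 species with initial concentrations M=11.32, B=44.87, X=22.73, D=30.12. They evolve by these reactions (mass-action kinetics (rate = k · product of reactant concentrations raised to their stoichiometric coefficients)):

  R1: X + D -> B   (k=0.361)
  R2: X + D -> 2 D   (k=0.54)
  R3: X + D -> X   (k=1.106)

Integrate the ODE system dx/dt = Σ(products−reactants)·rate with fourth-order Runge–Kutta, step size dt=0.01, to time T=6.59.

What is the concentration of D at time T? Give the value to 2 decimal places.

RK4 with dt=0.01: 659 steps to T=6.59. Trajectory (selected grid times):
t=0.00: M=11.32 B=44.87 X=22.73 D=30.12
t=0.73: M=11.32 B=53.95 X=0.06 D=6.80
t=1.46: M=11.32 B=53.98 X=0.00 D=6.73
t=2.20: M=11.32 B=53.98 X=0.00 D=6.73
t=2.93: M=11.32 B=53.98 X=0.00 D=6.73
t=3.66: M=11.32 B=53.98 X=0.00 D=6.73
t=4.39: M=11.32 B=53.98 X=0.00 D=6.73
t=5.13: M=11.32 B=53.98 X=0.00 D=6.73
t=5.86: M=11.32 B=53.98 X=0.00 D=6.73
t=6.59: M=11.32 B=53.98 X=0.00 D=6.73
Read off D at T=6.59: 6.73

D at T = 6.73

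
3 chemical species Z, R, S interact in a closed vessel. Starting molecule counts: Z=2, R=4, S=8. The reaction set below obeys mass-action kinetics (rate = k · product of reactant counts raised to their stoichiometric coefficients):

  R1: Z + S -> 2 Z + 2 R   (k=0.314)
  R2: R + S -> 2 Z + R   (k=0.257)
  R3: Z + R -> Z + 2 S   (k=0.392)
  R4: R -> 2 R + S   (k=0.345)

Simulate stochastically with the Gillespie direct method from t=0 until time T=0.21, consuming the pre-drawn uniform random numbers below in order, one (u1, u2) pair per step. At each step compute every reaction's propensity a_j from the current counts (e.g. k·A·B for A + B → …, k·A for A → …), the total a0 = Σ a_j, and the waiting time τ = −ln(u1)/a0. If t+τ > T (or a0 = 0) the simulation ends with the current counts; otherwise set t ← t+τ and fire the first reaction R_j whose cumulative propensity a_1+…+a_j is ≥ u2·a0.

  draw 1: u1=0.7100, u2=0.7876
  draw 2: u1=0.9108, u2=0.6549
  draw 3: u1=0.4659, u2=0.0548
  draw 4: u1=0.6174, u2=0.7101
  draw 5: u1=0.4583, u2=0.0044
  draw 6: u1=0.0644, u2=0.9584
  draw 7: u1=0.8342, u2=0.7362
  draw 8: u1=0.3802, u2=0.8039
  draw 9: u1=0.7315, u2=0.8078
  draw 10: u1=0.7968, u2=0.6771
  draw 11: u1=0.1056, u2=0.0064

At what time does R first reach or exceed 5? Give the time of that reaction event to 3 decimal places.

Threshold first reached at t = 0.057

t=0.000: Z=2 R=4 S=8
Draw 1: a1=5.024, a2=8.224, a3=3.136, a4=1.380, a0=17.764; τ=−ln(0.7100)/17.764=0.019 → t=0.019; u2·a0=0.7876·17.764=13.991; a1+a2=13.248 < 13.991 ≤ a1+…+a3=16.384 → R3 fires; Z=2 R=3 S=10
Draw 2: a1=6.280, a2=7.710, a3=2.352, a4=1.035, a0=17.377; τ=−ln(0.9108)/17.377=0.005 → t=0.025; u2·a0=0.6549·17.377=11.380; a1=6.280 < 11.380 ≤ a1+a2=13.990 → R2 fires; Z=4 R=3 S=9
Draw 3: a1=11.304, a2=6.939, a3=4.704, a4=1.035, a0=23.982; τ=−ln(0.4659)/23.982=0.032 → t=0.057; u2·a0=0.0548·23.982=1.314 ≤ a1=11.304 → R1 fires; Z=5 R=5 S=8
Draw 4: a1=12.560, a2=10.280, a3=9.800, a4=1.725, a0=34.365; τ=−ln(0.6174)/34.365=0.014 → t=0.071; u2·a0=0.7101·34.365=24.403; a1+a2=22.840 < 24.403 ≤ a1+…+a3=32.640 → R3 fires; Z=5 R=4 S=10
Draw 5: a1=15.700, a2=10.280, a3=7.840, a4=1.380, a0=35.200; τ=−ln(0.4583)/35.200=0.022 → t=0.093; u2·a0=0.0044·35.200=0.155 ≤ a1=15.700 → R1 fires; Z=6 R=6 S=9
Draw 6: a1=16.956, a2=13.878, a3=14.112, a4=2.070, a0=47.016; τ=−ln(0.0644)/47.016=0.058 → t=0.151; u2·a0=0.9584·47.016=45.060; a1+…+a3=44.946 < 45.060 ≤ a1+…+a4=47.016 → R4 fires; Z=6 R=7 S=10
Draw 7: a1=18.840, a2=17.990, a3=16.464, a4=2.415, a0=55.709; τ=−ln(0.8342)/55.709=0.003 → t=0.154; u2·a0=0.7362·55.709=41.013; a1+a2=36.830 < 41.013 ≤ a1+…+a3=53.294 → R3 fires; Z=6 R=6 S=12
Draw 8: a1=22.608, a2=18.504, a3=14.112, a4=2.070, a0=57.294; τ=−ln(0.3802)/57.294=0.017 → t=0.171; u2·a0=0.8039·57.294=46.059; a1+a2=41.112 < 46.059 ≤ a1+…+a3=55.224 → R3 fires; Z=6 R=5 S=14
Draw 9: a1=26.376, a2=17.990, a3=11.760, a4=1.725, a0=57.851; τ=−ln(0.7315)/57.851=0.005 → t=0.177; u2·a0=0.8078·57.851=46.732; a1+a2=44.366 < 46.732 ≤ a1+…+a3=56.126 → R3 fires; Z=6 R=4 S=16
Draw 10: a1=30.144, a2=16.448, a3=9.408, a4=1.380, a0=57.380; τ=−ln(0.7968)/57.380=0.004 → t=0.181; u2·a0=0.6771·57.380=38.852; a1=30.144 < 38.852 ≤ a1+a2=46.592 → R2 fires; Z=8 R=4 S=15
Draw 11: a1=37.680, a2=15.420, a3=12.544, a4=1.380, a0=67.024; τ=−ln(0.1056)/67.024=0.034 → t=0.214 > T=0.21: stop.
R first becomes ≥ 5 when it reaches 5 at the event at t=0.057.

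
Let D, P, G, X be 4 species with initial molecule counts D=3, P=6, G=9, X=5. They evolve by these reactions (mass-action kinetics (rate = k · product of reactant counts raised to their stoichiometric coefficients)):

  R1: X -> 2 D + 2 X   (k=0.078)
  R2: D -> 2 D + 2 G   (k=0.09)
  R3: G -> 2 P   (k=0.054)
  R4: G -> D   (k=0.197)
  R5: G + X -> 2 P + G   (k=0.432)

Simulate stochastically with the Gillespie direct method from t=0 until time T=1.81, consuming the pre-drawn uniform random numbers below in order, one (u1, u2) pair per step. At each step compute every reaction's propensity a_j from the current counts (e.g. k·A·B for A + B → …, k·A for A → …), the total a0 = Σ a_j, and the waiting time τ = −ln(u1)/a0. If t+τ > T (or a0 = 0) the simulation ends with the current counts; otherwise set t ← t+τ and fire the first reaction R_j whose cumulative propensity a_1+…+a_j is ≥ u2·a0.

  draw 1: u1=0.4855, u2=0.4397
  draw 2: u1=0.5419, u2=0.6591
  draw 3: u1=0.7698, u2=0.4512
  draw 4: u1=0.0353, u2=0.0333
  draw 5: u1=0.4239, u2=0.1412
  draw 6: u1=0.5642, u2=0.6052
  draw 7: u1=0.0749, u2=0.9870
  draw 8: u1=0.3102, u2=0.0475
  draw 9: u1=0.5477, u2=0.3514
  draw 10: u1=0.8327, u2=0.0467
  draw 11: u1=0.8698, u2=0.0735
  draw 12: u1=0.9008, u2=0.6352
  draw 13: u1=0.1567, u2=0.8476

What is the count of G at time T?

G at T = 14

t=0.000: D=3 P=6 G=9 X=5
Draw 1: a1=0.390, a2=0.270, a3=0.486, a4=1.773, a5=19.440, a0=22.359; τ=−ln(0.4855)/22.359=0.032 → t=0.032; u2·a0=0.4397·22.359=9.831; a1+…+a4=2.919 < 9.831 ≤ a1+…+a5=22.359 → R5 fires; D=3 P=8 G=9 X=4
Draw 2: a1=0.312, a2=0.270, a3=0.486, a4=1.773, a5=15.552, a0=18.393; τ=−ln(0.5419)/18.393=0.033 → t=0.066; u2·a0=0.6591·18.393=12.123; a1+…+a4=2.841 < 12.123 ≤ a1+…+a5=18.393 → R5 fires; D=3 P=10 G=9 X=3
Draw 3: a1=0.234, a2=0.270, a3=0.486, a4=1.773, a5=11.664, a0=14.427; τ=−ln(0.7698)/14.427=0.018 → t=0.084; u2·a0=0.4512·14.427=6.509; a1+…+a4=2.763 < 6.509 ≤ a1+…+a5=14.427 → R5 fires; D=3 P=12 G=9 X=2
Draw 4: a1=0.156, a2=0.270, a3=0.486, a4=1.773, a5=7.776, a0=10.461; τ=−ln(0.0353)/10.461=0.320 → t=0.403; u2·a0=0.0333·10.461=0.348; a1=0.156 < 0.348 ≤ a1+a2=0.426 → R2 fires; D=4 P=12 G=11 X=2
Draw 5: a1=0.156, a2=0.360, a3=0.594, a4=2.167, a5=9.504, a0=12.781; τ=−ln(0.4239)/12.781=0.067 → t=0.471; u2·a0=0.1412·12.781=1.805; a1+…+a3=1.110 < 1.805 ≤ a1+…+a4=3.277 → R4 fires; D=5 P=12 G=10 X=2
Draw 6: a1=0.156, a2=0.450, a3=0.540, a4=1.970, a5=8.640, a0=11.756; τ=−ln(0.5642)/11.756=0.049 → t=0.519; u2·a0=0.6052·11.756=7.115; a1+…+a4=3.116 < 7.115 ≤ a1+…+a5=11.756 → R5 fires; D=5 P=14 G=10 X=1
Draw 7: a1=0.078, a2=0.450, a3=0.540, a4=1.970, a5=4.320, a0=7.358; τ=−ln(0.0749)/7.358=0.352 → t=0.871; u2·a0=0.9870·7.358=7.262; a1+…+a4=3.038 < 7.262 ≤ a1+…+a5=7.358 → R5 fires; D=5 P=16 G=10 X=0
Draw 8: a1=0.000, a2=0.450, a3=0.540, a4=1.970, a5=0.000, a0=2.960; τ=−ln(0.3102)/2.960=0.395 → t=1.267; u2·a0=0.0475·2.960=0.141; a1=0.000 < 0.141 ≤ a1+a2=0.450 → R2 fires; D=6 P=16 G=12 X=0
Draw 9: a1=0.000, a2=0.540, a3=0.648, a4=2.364, a5=0.000, a0=3.552; τ=−ln(0.5477)/3.552=0.169 → t=1.436; u2·a0=0.3514·3.552=1.248; a1+…+a3=1.188 < 1.248 ≤ a1+…+a4=3.552 → R4 fires; D=7 P=16 G=11 X=0
Draw 10: a1=0.000, a2=0.630, a3=0.594, a4=2.167, a5=0.000, a0=3.391; τ=−ln(0.8327)/3.391=0.054 → t=1.490; u2·a0=0.0467·3.391=0.158; a1=0.000 < 0.158 ≤ a1+a2=0.630 → R2 fires; D=8 P=16 G=13 X=0
Draw 11: a1=0.000, a2=0.720, a3=0.702, a4=2.561, a5=0.000, a0=3.983; τ=−ln(0.8698)/3.983=0.035 → t=1.525; u2·a0=0.0735·3.983=0.293; a1=0.000 < 0.293 ≤ a1+a2=0.720 → R2 fires; D=9 P=16 G=15 X=0
Draw 12: a1=0.000, a2=0.810, a3=0.810, a4=2.955, a5=0.000, a0=4.575; τ=−ln(0.9008)/4.575=0.023 → t=1.548; u2·a0=0.6352·4.575=2.906; a1+…+a3=1.620 < 2.906 ≤ a1+…+a4=4.575 → R4 fires; D=10 P=16 G=14 X=0
Draw 13: a1=0.000, a2=0.900, a3=0.756, a4=2.758, a5=0.000, a0=4.414; τ=−ln(0.1567)/4.414=0.420 → t=1.968 > T=1.81: stop.
Read off G at T=1.81: 14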